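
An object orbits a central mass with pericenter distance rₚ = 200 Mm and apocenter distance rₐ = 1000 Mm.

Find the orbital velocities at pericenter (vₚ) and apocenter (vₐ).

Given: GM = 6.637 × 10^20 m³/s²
rₚ = 200 Mm = 2 × 10^8 m
rₐ = 1000 Mm = 1 × 10^9 m
GM = 6.637 × 10^20 m³/s²
a = (rₚ + rₐ)/2 = 6 × 10^8 m
Vis-viva: v² = GM (2/r − 1/a)
vₚ² = 6.637 × 10^20 × (1 × 10^-8 − 1.66667 × 10^-9) = 5.53083 × 10^12 m²/s²
vₚ = 2.35177 × 10^6 m/s ≈ 2352 km/s
vₐ² = 6.637 × 10^20 × (2 × 10^-9 − 1.66667 × 10^-9) = 2.21233 × 10^11 m²/s²
vₐ = 470354 m/s ≈ 470.4 km/s

Final answer: vₚ = 2352 km/s, vₐ = 470.4 km/s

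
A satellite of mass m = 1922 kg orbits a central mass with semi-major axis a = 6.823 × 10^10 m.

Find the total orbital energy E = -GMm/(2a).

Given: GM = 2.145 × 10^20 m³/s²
a = 6.823 × 10^10 m
GM = 2.145 × 10^20 m³/s²
2a = 1.3646 × 10^11 m
GMm = 2.145 × 10^20 × 1922 = 4.12269 × 10^23 m³·kg/s²
E = −GMm/(2a) = -3.02117 × 10^12 J ≈ -3.021 TJ

Final answer: -3.021 TJ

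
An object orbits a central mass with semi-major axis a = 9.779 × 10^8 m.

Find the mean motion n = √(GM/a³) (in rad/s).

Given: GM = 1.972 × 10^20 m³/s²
a = 9.779 × 10^8 m
GM = 1.972 × 10^20 m³/s²
a³ = 9.35154 × 10^26 m³
GM/a³ = (1.972 × 10^20) / (9.35154 × 10^26) = 2.10874 × 10^-7 s⁻²
n = √(GM/a³) = 0.00045921 rad/s ≈ 0.0004592 rad/s

Final answer: n = 0.0004592 rad/s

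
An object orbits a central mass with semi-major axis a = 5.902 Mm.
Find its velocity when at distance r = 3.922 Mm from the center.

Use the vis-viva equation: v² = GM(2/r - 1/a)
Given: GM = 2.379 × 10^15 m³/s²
a = 5.902 Mm = 5.902 × 10^6 m
r = 3.922 Mm = 3.922 × 10^6 m
GM = 2.379 × 10^15 m³/s²
2/r − 1/a = 5.09944 × 10^-7 − 1.69434 × 10^-7 = 3.4051 × 10^-7 m⁻¹
v² = GM (2/r − 1/a) = 8.10073 × 10^8 m²/s²
v = 28461.8 m/s ≈ 28.46 km/s

Final answer: 28.46 km/s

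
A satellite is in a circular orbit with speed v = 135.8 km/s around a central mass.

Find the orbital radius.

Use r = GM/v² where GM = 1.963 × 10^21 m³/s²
v = 135.8 km/s = 135800 m/s
GM = 1.963 × 10^21 m³/s²
v² = 1.84416 × 10^10 m²/s²
r = GM/v² = (1.963 × 10^21) / (1.84416 × 10^10) = 1.06444 × 10^11 m ≈ 1.064 × 10^11 m

Final answer: 1.064 × 10^11 m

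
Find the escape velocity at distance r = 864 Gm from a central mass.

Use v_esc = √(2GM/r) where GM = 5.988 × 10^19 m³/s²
r = 864 Gm = 8.64 × 10^11 m
GM = 5.988 × 10^19 m³/s²
2GM/r = 2 × (5.988 × 10^19) / (8.64 × 10^11) = 1.38611 × 10^8 m²/s²
v_esc = √(2GM/r) = 11773.3 m/s ≈ 11.77 km/s

Final answer: 11.77 km/s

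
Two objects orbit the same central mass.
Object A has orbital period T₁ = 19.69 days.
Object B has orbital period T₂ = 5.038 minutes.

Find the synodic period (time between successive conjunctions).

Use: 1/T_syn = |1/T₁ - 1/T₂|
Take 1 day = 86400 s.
T₁ = 19.69 days = 1.70122 × 10^6 s
T₂ = 5.038 minutes = 302.28 s
1/T₁ = 5.87815 × 10^-7 s⁻¹
1/T₂ = 0.00330819 s⁻¹
|1/T₁ − 1/T₂| = 0.0033076 s⁻¹
T_syn = 1 / |1/T₁ − 1/T₂| = 302.334 s ≈ 5.039 minutes

Final answer: T_syn = 5.039 minutes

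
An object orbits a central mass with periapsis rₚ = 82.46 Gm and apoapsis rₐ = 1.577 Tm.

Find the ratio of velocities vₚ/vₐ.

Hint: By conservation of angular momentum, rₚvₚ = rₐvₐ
rₚ = 82.46 Gm = 8.246 × 10^10 m
rₐ = 1.577 Tm = 1.577 × 10^12 m
rₚvₚ = rₐvₐ  ⇒  vₚ/vₐ = rₐ/rₚ
vₚ/vₐ = (1.577 × 10^12) / (8.246 × 10^10) = 19.1244

Final answer: vₚ/vₐ = 19.12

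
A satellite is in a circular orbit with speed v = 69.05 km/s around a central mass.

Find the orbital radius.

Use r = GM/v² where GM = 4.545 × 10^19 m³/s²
v = 69.05 km/s = 69050 m/s
GM = 4.545 × 10^19 m³/s²
v² = 4.7679 × 10^9 m²/s²
r = GM/v² = (4.545 × 10^19) / (4.7679 × 10^9) = 9.53249 × 10^9 m ≈ 9.532 Gm

Final answer: 9.532 Gm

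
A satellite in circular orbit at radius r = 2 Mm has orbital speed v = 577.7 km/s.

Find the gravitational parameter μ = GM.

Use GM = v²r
r = 2 Mm = 2 × 10^6 m
v = 577.7 km/s = 577700 m/s
v² = 3.33737 × 10^11 m²/s²
GM = v²r = 3.33737 × 10^11 × 2 × 10^6 = 6.67475 × 10^17 m³/s²
GM ≈ 6.675 × 10^17 m³/s²

Final answer: GM = 6.675 × 10^17 m³/s²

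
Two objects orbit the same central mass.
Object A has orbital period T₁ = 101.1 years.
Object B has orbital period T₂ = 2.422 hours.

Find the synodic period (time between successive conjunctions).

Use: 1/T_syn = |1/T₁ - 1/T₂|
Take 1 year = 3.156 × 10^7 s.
T₁ = 101.1 years = 3.19072 × 10^9 s
T₂ = 2.422 hours = 8719.2 s
1/T₁ = 3.13409 × 10^-10 s⁻¹
1/T₂ = 0.000114689 s⁻¹
|1/T₁ − 1/T₂| = 0.000114689 s⁻¹
T_syn = 1 / |1/T₁ − 1/T₂| = 8719.22 s ≈ 2.422 hours

Final answer: T_syn = 2.422 hours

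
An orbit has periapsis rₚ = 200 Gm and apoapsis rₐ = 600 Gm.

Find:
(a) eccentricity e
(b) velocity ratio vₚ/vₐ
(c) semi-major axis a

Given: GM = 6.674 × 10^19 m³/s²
rₚ = 200 Gm = 2 × 10^11 m
rₐ = 600 Gm = 6 × 10^11 m
GM = 6.674 × 10^19 m³/s²
a = (rₚ + rₐ)/2 = 4 × 10^11 m
e = (rₐ − rₚ)/(rₐ + rₚ) = (4 × 10^11) / (8 × 10^11) = 0.5
(a) e = 0.5 ≈ 0.5
(b) vₚ/vₐ = rₐ/rₚ (angular momentum) = (6 × 10^11) / (2 × 10^11) = 3 ≈ 3
(c) a = 4 × 10^11 m ≈ 400 Gm

Final answer:
(a) eccentricity e = 0.5
(b) velocity ratio vₚ/vₐ = 3
(c) semi-major axis a = 400 Gm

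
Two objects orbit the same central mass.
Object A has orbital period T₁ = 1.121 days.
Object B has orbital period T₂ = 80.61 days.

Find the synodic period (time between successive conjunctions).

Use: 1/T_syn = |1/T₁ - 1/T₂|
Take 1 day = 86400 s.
T₁ = 1.121 days = 96854.4 s
T₂ = 80.61 days = 6.9647 × 10^6 s
1/T₁ = 1.03248 × 10^-5 s⁻¹
1/T₂ = 1.43581 × 10^-7 s⁻¹
|1/T₁ − 1/T₂| = 1.01812 × 10^-5 s⁻¹
T_syn = 1 / |1/T₁ − 1/T₂| = 98220.3 s ≈ 1.137 days

Final answer: T_syn = 1.137 days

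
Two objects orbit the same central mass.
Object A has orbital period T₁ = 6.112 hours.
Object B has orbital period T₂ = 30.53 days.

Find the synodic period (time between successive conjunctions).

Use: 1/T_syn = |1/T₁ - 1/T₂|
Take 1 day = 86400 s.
T₁ = 6.112 hours = 22003.2 s
T₂ = 30.53 days = 2.63779 × 10^6 s
1/T₁ = 4.54479 × 10^-5 s⁻¹
1/T₂ = 3.79105 × 10^-7 s⁻¹
|1/T₁ − 1/T₂| = 4.50688 × 10^-5 s⁻¹
T_syn = 1 / |1/T₁ − 1/T₂| = 22188.3 s ≈ 6.163 hours

Final answer: T_syn = 6.163 hours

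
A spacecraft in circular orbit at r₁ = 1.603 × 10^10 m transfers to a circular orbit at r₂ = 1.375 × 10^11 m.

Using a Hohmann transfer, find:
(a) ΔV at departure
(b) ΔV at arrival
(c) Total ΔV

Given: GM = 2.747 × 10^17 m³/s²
r₁ = 1.603 × 10^10 m
r₂ = 1.375 × 10^11 m
GM = 2.747 × 10^17 m³/s²
Transfer ellipse: a_t = (r₁ + r₂)/2 = 7.6765 × 10^10 m
Circular speed at r₁: v₁ = √(GM/r₁) = 4139.64 m/s
Transfer speed at r₁ (periapsis): v₁ₜ = √(GM(2/r₁ − 1/a_t)) = 5540.29 m/s
(a) ΔV₁ = v₁ₜ − v₁ = 1400.65 m/s ≈ 1.401 km/s
Circular speed at r₂: v₂ = √(GM/r₂) = 1413.44 m/s
Transfer speed at r₂ (apoapsis): v₂ₜ = √(GM(2/r₂ − 1/a_t)) = 645.897 m/s
(b) ΔV₂ = v₂ − v₂ₜ = 767.545 m/s ≈ 767.5 m/s
(c) ΔV_total = ΔV₁ + ΔV₂ = 2168.19 m/s ≈ 2.168 km/s

Final answer:
(a) ΔV₁ = 1.401 km/s
(b) ΔV₂ = 767.5 m/s
(c) ΔV_total = 2.168 km/s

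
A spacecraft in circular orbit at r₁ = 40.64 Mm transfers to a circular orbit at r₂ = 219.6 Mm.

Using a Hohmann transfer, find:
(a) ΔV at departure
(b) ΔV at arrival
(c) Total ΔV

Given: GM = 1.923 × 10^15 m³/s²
r₁ = 40.64 Mm = 4.064 × 10^7 m
r₂ = 219.6 Mm = 2.196 × 10^8 m
GM = 1.923 × 10^15 m³/s²
Transfer ellipse: a_t = (r₁ + r₂)/2 = 1.3012 × 10^8 m
Circular speed at r₁: v₁ = √(GM/r₁) = 6878.8 m/s
Transfer speed at r₁ (periapsis): v₁ₜ = √(GM(2/r₁ − 1/a_t)) = 8936.28 m/s
(a) ΔV₁ = v₁ₜ − v₁ = 2057.48 m/s ≈ 2.057 km/s
Circular speed at r₂: v₂ = √(GM/r₂) = 2959.19 m/s
Transfer speed at r₂ (apoapsis): v₂ₜ = √(GM(2/r₂ − 1/a_t)) = 1653.78 m/s
(b) ΔV₂ = v₂ − v₂ₜ = 1305.41 m/s ≈ 1.305 km/s
(c) ΔV_total = ΔV₁ + ΔV₂ = 3362.89 m/s ≈ 3.363 km/s

Final answer:
(a) ΔV₁ = 2.057 km/s
(b) ΔV₂ = 1.305 km/s
(c) ΔV_total = 3.363 km/s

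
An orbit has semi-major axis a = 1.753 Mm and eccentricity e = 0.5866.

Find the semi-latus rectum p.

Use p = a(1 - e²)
a = 1.753 Mm = 1.753 × 10^6 m
e = 0.5866,  e² = 0.3441,  1 − e² = 0.6559
p = a(1 − e²) = 1.753 × 10^6 m × 0.6559 = 1.14979 × 10^6 m ≈ 1.15 Mm

Final answer: p = 1.15 Mm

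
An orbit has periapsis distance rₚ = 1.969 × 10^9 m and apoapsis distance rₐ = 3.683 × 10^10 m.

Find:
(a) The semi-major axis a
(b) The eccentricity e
rₚ = 1.969 × 10^9 m
rₐ = 3.683 × 10^10 m
(a) a = (rₚ + rₐ)/2 = 1.93995 × 10^10 m ≈ 1.94 × 10^10 m
(b) e = (rₐ − rₚ)/(rₐ + rₚ) = (3.4861 × 10^10) / (3.8799 × 10^10) = 0.898503

Final answer:
(a) a = 1.94 × 10^10 m
(b) e = 0.8985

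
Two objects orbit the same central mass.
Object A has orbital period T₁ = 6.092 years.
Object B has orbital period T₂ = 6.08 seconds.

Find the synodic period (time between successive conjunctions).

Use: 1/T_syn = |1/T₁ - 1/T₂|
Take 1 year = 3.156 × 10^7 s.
T₁ = 6.092 years = 1.92264 × 10^8 s
T₂ = 6.08 seconds
1/T₁ = 5.20119 × 10^-9 s⁻¹
1/T₂ = 0.164474 s⁻¹
|1/T₁ − 1/T₂| = 0.164474 s⁻¹
T_syn = 1 / |1/T₁ − 1/T₂| = 6.08 s ≈ 6.08 seconds

Final answer: T_syn = 6.08 seconds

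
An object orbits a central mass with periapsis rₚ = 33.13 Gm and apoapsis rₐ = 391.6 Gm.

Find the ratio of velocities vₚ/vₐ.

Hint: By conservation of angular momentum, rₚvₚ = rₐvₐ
rₚ = 33.13 Gm = 3.313 × 10^10 m
rₐ = 391.6 Gm = 3.916 × 10^11 m
rₚvₚ = rₐvₐ  ⇒  vₚ/vₐ = rₐ/rₚ
vₚ/vₐ = (3.916 × 10^11) / (3.313 × 10^10) = 11.8201

Final answer: vₚ/vₐ = 11.82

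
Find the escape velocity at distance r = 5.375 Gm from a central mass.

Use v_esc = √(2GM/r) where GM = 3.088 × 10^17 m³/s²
r = 5.375 Gm = 5.375 × 10^9 m
GM = 3.088 × 10^17 m³/s²
2GM/r = 2 × (3.088 × 10^17) / (5.375 × 10^9) = 1.14902 × 10^8 m²/s²
v_esc = √(2GM/r) = 10719.3 m/s ≈ 10.72 km/s

Final answer: 10.72 km/s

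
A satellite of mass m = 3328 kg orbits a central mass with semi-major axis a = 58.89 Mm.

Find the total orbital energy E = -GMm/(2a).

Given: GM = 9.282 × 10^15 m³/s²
a = 58.89 Mm = 5.889 × 10^7 m
GM = 9.282 × 10^15 m³/s²
2a = 1.1778 × 10^8 m
GMm = 9.282 × 10^15 × 3328 = 3.08905 × 10^19 m³·kg/s²
E = −GMm/(2a) = -2.62273 × 10^11 J ≈ -262.3 GJ

Final answer: -262.3 GJ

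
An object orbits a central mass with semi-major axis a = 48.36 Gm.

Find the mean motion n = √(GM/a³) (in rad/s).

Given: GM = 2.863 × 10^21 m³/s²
a = 48.36 Gm = 4.836 × 10^10 m
GM = 2.863 × 10^21 m³/s²
a³ = 1.13099 × 10^32 m³
GM/a³ = (2.863 × 10^21) / (1.13099 × 10^32) = 2.53141 × 10^-11 s⁻²
n = √(GM/a³) = 5.03131 × 10^-6 rad/s ≈ 5.031 × 10^-6 rad/s

Final answer: n = 5.031 × 10^-6 rad/s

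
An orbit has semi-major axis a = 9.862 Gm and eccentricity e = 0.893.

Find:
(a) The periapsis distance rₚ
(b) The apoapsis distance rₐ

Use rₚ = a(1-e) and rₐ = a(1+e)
a = 9.862 Gm = 9.862 × 10^9 m
e = 0.893:  1 − e = 0.107,  1 + e = 1.893
(a) rₚ = a(1 − e) = 9.862 × 10^9 m × 0.107 = 1.05523 × 10^9 m ≈ 1.055 Gm
(b) rₐ = a(1 + e) = 9.862 × 10^9 m × 1.893 = 1.86688 × 10^10 m ≈ 18.67 Gm

Final answer:
(a) rₚ = 1.055 Gm
(b) rₐ = 18.67 Gm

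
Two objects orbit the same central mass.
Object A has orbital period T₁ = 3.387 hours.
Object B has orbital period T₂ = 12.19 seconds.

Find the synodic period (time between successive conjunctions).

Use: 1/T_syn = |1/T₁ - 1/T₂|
T₁ = 3.387 hours = 12193.2 s
T₂ = 12.19 seconds
1/T₁ = 8.20129 × 10^-5 s⁻¹
1/T₂ = 0.0820345 s⁻¹
|1/T₁ − 1/T₂| = 0.0819524 s⁻¹
T_syn = 1 / |1/T₁ − 1/T₂| = 12.2022 s ≈ 12.2 seconds

Final answer: T_syn = 12.2 seconds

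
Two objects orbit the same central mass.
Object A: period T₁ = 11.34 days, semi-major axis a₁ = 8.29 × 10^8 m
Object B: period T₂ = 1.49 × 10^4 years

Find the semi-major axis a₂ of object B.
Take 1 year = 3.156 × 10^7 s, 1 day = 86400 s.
T₁ = 11.34 days = 979776 s
T₂ = 1.49 × 10^4 years = 4.70244 × 10^11 s
a₁ = 8.29 × 10^8 m
Kepler's third law: (T₂/T₁)² = (a₂/a₁)³  ⇒  a₂ = a₁ (T₂/T₁)^(2/3)
T₂/T₁ = 479951
(T₂/T₁)^(2/3) = 6130.05
a₂ = 8.29 × 10^8 m × 6130.05 = 5.08181 × 10^12 m ≈ 5.082 × 10^12 m

Final answer: a₂ = 5.082 × 10^12 m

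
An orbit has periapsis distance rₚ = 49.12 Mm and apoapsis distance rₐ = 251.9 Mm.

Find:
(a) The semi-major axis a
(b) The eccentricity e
rₚ = 49.12 Mm = 4.912 × 10^7 m
rₐ = 251.9 Mm = 2.519 × 10^8 m
(a) a = (rₚ + rₐ)/2 = 1.5051 × 10^8 m ≈ 150.5 Mm
(b) e = (rₐ − rₚ)/(rₐ + rₚ) = (2.0278 × 10^8) / (3.0102 × 10^8) = 0.673643

Final answer:
(a) a = 150.5 Mm
(b) e = 0.6736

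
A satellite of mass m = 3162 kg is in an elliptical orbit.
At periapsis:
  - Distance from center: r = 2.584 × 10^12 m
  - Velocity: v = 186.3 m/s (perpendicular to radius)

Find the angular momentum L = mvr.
r = 2.584 × 10^12 m
v = 186.3 m/s
vr = 186.3 × 2.584 × 10^12 = 4.81399 × 10^14 m²/s
L = m × vr = 3162 × 4.81399 × 10^14 = 1.52218 × 10^18 kg·m²/s ≈ 1.522 × 10^18 kg·m²/s

Final answer: L = 1.522 × 10^18 kg·m²/s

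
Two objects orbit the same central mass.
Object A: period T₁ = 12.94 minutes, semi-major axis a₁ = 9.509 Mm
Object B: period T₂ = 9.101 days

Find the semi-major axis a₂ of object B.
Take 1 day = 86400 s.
T₁ = 12.94 minutes = 776.4 s
T₂ = 9.101 days = 786326 s
a₁ = 9.509 Mm = 9.509 × 10^6 m
Kepler's third law: (T₂/T₁)² = (a₂/a₁)³  ⇒  a₂ = a₁ (T₂/T₁)^(2/3)
T₂/T₁ = 1012.79
(T₂/T₁)^(2/3) = 100.851
a₂ = 9.509 × 10^6 m × 100.851 = 9.58988 × 10^8 m ≈ 959 Mm

Final answer: a₂ = 959 Mm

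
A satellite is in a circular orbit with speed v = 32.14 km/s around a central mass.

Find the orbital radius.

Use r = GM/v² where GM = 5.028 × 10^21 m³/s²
v = 32.14 km/s = 32140 m/s
GM = 5.028 × 10^21 m³/s²
v² = 1.03298 × 10^9 m²/s²
r = GM/v² = (5.028 × 10^21) / (1.03298 × 10^9) = 4.86747 × 10^12 m ≈ 4.867 Tm

Final answer: 4.867 Tm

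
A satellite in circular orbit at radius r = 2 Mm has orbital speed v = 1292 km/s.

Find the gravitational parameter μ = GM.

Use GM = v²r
r = 2 Mm = 2 × 10^6 m
v = 1292 km/s = 1.292 × 10^6 m/s
v² = 1.66926 × 10^12 m²/s²
GM = v²r = 1.66926 × 10^12 × 2 × 10^6 = 3.33853 × 10^18 m³/s²
GM ≈ 3.339 × 10^18 m³/s²

Final answer: GM = 3.339 × 10^18 m³/s²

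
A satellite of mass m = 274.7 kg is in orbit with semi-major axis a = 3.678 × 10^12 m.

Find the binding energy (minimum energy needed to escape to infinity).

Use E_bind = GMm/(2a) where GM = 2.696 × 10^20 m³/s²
a = 3.678 × 10^12 m
GM = 2.696 × 10^20 m³/s²
m = 274.7 kg
GMm = 2.696 × 10^20 × 274.7 = 7.40591 × 10^22 m³·kg/s²
2a = 7.356 × 10^12 m
E_bind = GMm/(2a) = 1.00679 × 10^10 J ≈ 10.07 GJ

Final answer: 10.07 GJ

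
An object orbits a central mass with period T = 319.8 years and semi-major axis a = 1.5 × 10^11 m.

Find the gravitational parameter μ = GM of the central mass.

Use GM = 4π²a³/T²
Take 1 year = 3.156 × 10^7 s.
T = 319.8 years = 1.00929 × 10^10 s
a = 1.5 × 10^11 m
a³ = 3.375 × 10^33 m³
T² = 1.01866 × 10^20 s²
GM = 4π² × (3.375 × 10^33) / (1.01866 × 10^20) = 1.30798 × 10^15 m³/s²
GM ≈ 1.308 × 10^15 m³/s²

Final answer: GM = 1.308 × 10^15 m³/s²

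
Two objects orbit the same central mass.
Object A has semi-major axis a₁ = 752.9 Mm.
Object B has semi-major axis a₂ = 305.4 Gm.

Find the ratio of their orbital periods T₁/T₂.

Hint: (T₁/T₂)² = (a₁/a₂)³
a₁ = 752.9 Mm = 7.529 × 10^8 m
a₂ = 305.4 Gm = 3.054 × 10^11 m
a₁/a₂ = 0.00246529
T₁/T₂ = (a₁/a₂)^(3/2) = (0.00246529)^1.5 = 0.000122406

Final answer: T₁/T₂ = 0.0001224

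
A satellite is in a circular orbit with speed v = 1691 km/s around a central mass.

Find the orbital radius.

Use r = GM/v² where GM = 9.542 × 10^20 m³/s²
v = 1691 km/s = 1.691 × 10^6 m/s
GM = 9.542 × 10^20 m³/s²
v² = 2.85948 × 10^12 m²/s²
r = GM/v² = (9.542 × 10^20) / (2.85948 × 10^12) = 3.33697 × 10^8 m ≈ 3.337 × 10^8 m

Final answer: 3.337 × 10^8 m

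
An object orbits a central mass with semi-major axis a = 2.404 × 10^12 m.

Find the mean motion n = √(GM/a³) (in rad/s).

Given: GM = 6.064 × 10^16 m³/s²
a = 2.404 × 10^12 m
GM = 6.064 × 10^16 m³/s²
a³ = 1.38932 × 10^37 m³
GM/a³ = (6.064 × 10^16) / (1.38932 × 10^37) = 4.36471 × 10^-21 s⁻²
n = √(GM/a³) = 6.6066 × 10^-11 rad/s ≈ 6.607 × 10^-11 rad/s

Final answer: n = 6.607 × 10^-11 rad/s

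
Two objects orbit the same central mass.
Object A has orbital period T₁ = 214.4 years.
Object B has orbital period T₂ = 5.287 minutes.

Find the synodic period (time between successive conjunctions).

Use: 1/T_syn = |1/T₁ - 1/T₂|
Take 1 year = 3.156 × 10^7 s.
T₁ = 214.4 years = 6.76646 × 10^9 s
T₂ = 5.287 minutes = 317.22 s
1/T₁ = 1.47788 × 10^-10 s⁻¹
1/T₂ = 0.00315239 s⁻¹
|1/T₁ − 1/T₂| = 0.00315239 s⁻¹
T_syn = 1 / |1/T₁ − 1/T₂| = 317.22 s ≈ 5.287 minutes

Final answer: T_syn = 5.287 minutes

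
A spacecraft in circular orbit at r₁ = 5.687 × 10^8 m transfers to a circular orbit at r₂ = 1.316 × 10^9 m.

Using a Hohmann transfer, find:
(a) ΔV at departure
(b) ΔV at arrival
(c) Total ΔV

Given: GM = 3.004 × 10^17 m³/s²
r₁ = 5.687 × 10^8 m
r₂ = 1.316 × 10^9 m
GM = 3.004 × 10^17 m³/s²
Transfer ellipse: a_t = (r₁ + r₂)/2 = 9.4235 × 10^8 m
Circular speed at r₁: v₁ = √(GM/r₁) = 22983.1 m/s
Transfer speed at r₁ (periapsis): v₁ₜ = √(GM(2/r₁ − 1/a_t)) = 27160 m/s
(a) ΔV₁ = v₁ₜ − v₁ = 4176.94 m/s ≈ 4.177 km/s
Circular speed at r₂: v₂ = √(GM/r₂) = 15108.5 m/s
Transfer speed at r₂ (apoapsis): v₂ₜ = √(GM(2/r₂ − 1/a_t)) = 11737 m/s
(b) ΔV₂ = v₂ − v₂ₜ = 3371.51 m/s ≈ 3.372 km/s
(c) ΔV_total = ΔV₁ + ΔV₂ = 7548.45 m/s ≈ 7.548 km/s

Final answer:
(a) ΔV₁ = 4.177 km/s
(b) ΔV₂ = 3.372 km/s
(c) ΔV_total = 7.548 km/s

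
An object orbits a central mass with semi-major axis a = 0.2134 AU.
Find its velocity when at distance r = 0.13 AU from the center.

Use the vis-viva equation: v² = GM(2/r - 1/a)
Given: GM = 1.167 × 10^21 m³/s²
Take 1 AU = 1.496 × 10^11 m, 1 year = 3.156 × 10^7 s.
a = 0.2134 AU = 3.19246 × 10^10 m
r = 0.13 AU = 1.9448 × 10^10 m
GM = 1.167 × 10^21 m³/s²
2/r − 1/a = 1.02838 × 10^-10 − 3.13238 × 10^-11 = 7.15146 × 10^-11 m⁻¹
v² = GM (2/r − 1/a) = 8.34575 × 10^10 m²/s²
v = 288890 m/s ≈ 60.95 AU/year

Final answer: 60.95 AU/year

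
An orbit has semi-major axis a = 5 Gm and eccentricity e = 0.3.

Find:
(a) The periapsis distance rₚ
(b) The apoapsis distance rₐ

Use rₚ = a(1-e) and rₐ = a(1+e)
a = 5 Gm = 5 × 10^9 m
e = 0.3:  1 − e = 0.7,  1 + e = 1.3
(a) rₚ = a(1 − e) = 5 × 10^9 m × 0.7 = 3.5 × 10^9 m ≈ 3.5 Gm
(b) rₐ = a(1 + e) = 5 × 10^9 m × 1.3 = 6.5 × 10^9 m ≈ 6.5 Gm

Final answer:
(a) rₚ = 3.5 Gm
(b) rₐ = 6.5 Gm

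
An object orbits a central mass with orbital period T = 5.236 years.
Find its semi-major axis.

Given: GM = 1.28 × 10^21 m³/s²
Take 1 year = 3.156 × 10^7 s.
T = 5.236 years = 1.65248 × 10^8 s
GM = 1.28 × 10^21 m³/s²
Kepler's third law: a³ = GM T² / (4π²)
T² = 2.7307 × 10^16 s²
a³ = (1.28 × 10^21) × (2.7307 × 10^16) / (4π²) = 8.85367 × 10^35 m³
a = (a³)^(1/3) = 9.60228 × 10^11 m ≈ 960.2 Gm

Final answer: 960.2 Gm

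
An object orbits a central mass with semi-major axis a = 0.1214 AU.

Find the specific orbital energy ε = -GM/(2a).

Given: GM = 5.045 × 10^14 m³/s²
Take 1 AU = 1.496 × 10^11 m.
a = 0.1214 AU = 1.81614 × 10^10 m
GM = 5.045 × 10^14 m³/s²
2a = 3.63229 × 10^10 m
ε = −GM/(2a) = -13889.3 J/kg ≈ -13.89 kJ/kg

Final answer: -13.89 kJ/kg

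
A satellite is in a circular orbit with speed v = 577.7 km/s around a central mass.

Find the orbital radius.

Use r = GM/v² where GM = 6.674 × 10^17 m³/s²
v = 577.7 km/s = 577700 m/s
GM = 6.674 × 10^17 m³/s²
v² = 3.33737 × 10^11 m²/s²
r = GM/v² = (6.674 × 10^17) / (3.33737 × 10^11) = 1.99978 × 10^6 m ≈ 2 Mm

Final answer: 2 Mm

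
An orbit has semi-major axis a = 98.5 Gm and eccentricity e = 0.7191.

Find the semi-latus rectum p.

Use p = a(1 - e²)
a = 98.5 Gm = 9.85 × 10^10 m
e = 0.7191,  e² = 0.517105,  1 − e² = 0.482895
p = a(1 − e²) = 9.85 × 10^10 m × 0.482895 = 4.75652 × 10^10 m ≈ 47.57 Gm

Final answer: p = 47.57 Gm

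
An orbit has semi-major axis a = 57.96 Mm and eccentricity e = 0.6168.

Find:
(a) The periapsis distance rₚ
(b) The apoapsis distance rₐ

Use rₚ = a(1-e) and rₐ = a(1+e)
a = 57.96 Mm = 5.796 × 10^7 m
e = 0.6168:  1 − e = 0.3832,  1 + e = 1.6168
(a) rₚ = a(1 − e) = 5.796 × 10^7 m × 0.3832 = 2.22103 × 10^7 m ≈ 22.21 Mm
(b) rₐ = a(1 + e) = 5.796 × 10^7 m × 1.6168 = 9.37097 × 10^7 m ≈ 93.71 Mm

Final answer:
(a) rₚ = 22.21 Mm
(b) rₐ = 93.71 Mm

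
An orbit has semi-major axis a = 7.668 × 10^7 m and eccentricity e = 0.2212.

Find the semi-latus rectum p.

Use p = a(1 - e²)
a = 7.668 × 10^7 m
e = 0.2212,  e² = 0.0489294,  1 − e² = 0.951071
p = a(1 − e²) = 7.668 × 10^7 m × 0.951071 = 7.29281 × 10^7 m ≈ 7.293 × 10^7 m

Final answer: p = 7.293 × 10^7 m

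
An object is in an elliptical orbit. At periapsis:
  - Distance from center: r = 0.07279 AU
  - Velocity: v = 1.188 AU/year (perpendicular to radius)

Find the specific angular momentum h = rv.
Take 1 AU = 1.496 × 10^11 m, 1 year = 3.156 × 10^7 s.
r = 0.07279 AU = 1.08894 × 10^10 m
v = 1.188 AU/year = 5631.33 m/s
h = rv = 1.08894 × 10^10 × 5631.33 = 6.13217 × 10^13 m²/s ≈ 6.132 × 10^13 m²/s

Final answer: h = 6.132 × 10^13 m²/s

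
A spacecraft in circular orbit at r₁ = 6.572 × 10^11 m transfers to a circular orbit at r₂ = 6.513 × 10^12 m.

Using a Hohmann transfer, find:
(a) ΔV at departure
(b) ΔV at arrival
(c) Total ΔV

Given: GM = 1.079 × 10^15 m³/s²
r₁ = 6.572 × 10^11 m
r₂ = 6.513 × 10^12 m
GM = 1.079 × 10^15 m³/s²
Transfer ellipse: a_t = (r₁ + r₂)/2 = 3.5851 × 10^12 m
Circular speed at r₁: v₁ = √(GM/r₁) = 40.5193 m/s
Transfer speed at r₁ (periapsis): v₁ₜ = √(GM(2/r₁ − 1/a_t)) = 54.6137 m/s
(a) ΔV₁ = v₁ₜ − v₁ = 14.0944 m/s ≈ 14.09 m/s
Circular speed at r₂: v₂ = √(GM/r₂) = 12.8712 m/s
Transfer speed at r₂ (apoapsis): v₂ₜ = √(GM(2/r₂ − 1/a_t)) = 5.51085 m/s
(b) ΔV₂ = v₂ − v₂ₜ = 7.36039 m/s ≈ 7.36 m/s
(c) ΔV_total = ΔV₁ + ΔV₂ = 21.4548 m/s ≈ 21.45 m/s

Final answer:
(a) ΔV₁ = 14.09 m/s
(b) ΔV₂ = 7.36 m/s
(c) ΔV_total = 21.45 m/s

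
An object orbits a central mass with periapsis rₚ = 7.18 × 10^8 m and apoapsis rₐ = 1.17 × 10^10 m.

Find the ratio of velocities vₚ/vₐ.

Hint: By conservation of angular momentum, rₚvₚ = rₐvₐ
rₚ = 7.18 × 10^8 m
rₐ = 1.17 × 10^10 m
rₚvₚ = rₐvₐ  ⇒  vₚ/vₐ = rₐ/rₚ
vₚ/vₐ = (1.17 × 10^10) / (7.18 × 10^8) = 16.2953

Final answer: vₚ/vₐ = 16.3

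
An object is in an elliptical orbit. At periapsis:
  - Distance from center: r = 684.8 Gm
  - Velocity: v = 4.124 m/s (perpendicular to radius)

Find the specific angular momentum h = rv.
r = 684.8 Gm = 6.848 × 10^11 m
v = 4.124 m/s
h = rv = 6.848 × 10^11 × 4.124 = 2.82412 × 10^12 m²/s ≈ 2.824 × 10^12 m²/s

Final answer: h = 2.824 × 10^12 m²/s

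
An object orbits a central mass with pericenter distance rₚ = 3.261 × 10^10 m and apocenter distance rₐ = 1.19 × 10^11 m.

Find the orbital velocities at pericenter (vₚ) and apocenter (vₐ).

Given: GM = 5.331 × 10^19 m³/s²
rₚ = 3.261 × 10^10 m
rₐ = 1.19 × 10^11 m
GM = 5.331 × 10^19 m³/s²
a = (rₚ + rₐ)/2 = 7.5805 × 10^10 m
Vis-viva: v² = GM (2/r − 1/a)
vₚ² = 5.331 × 10^19 × (6.13309 × 10^-11 − 1.31917 × 10^-11) = 2.5663 × 10^9 m²/s²
vₚ = 50658.6 m/s ≈ 50.66 km/s
vₐ² = 5.331 × 10^19 × (1.68067 × 10^-11 − 1.31917 × 10^-11) = 1.92715 × 10^8 m²/s²
vₐ = 13882.2 m/s ≈ 13.88 km/s

Final answer: vₚ = 50.66 km/s, vₐ = 13.88 km/s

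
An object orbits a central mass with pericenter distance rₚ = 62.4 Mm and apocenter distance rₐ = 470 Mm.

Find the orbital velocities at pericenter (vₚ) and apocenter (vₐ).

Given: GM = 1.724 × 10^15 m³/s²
rₚ = 62.4 Mm = 6.24 × 10^7 m
rₐ = 470 Mm = 4.7 × 10^8 m
GM = 1.724 × 10^15 m³/s²
a = (rₚ + rₐ)/2 = 2.662 × 10^8 m
Vis-viva: v² = GM (2/r − 1/a)
vₚ² = 1.724 × 10^15 × (3.20513 × 10^-8 − 3.75657 × 10^-9) = 4.87801 × 10^7 m²/s²
vₚ = 6984.27 m/s ≈ 6.984 km/s
vₐ² = 1.724 × 10^15 × (4.25532 × 10^-9 − 3.75657 × 10^-9) = 859837 m²/s²
vₐ = 927.274 m/s ≈ 927.3 m/s

Final answer: vₚ = 6.984 km/s, vₐ = 927.3 m/s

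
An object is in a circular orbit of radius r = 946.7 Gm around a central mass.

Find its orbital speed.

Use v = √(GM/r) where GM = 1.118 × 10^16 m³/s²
r = 946.7 Gm = 9.467 × 10^11 m
GM = 1.118 × 10^16 m³/s²
GM/r = (1.118 × 10^16) / (9.467 × 10^11) = 11809.4 m²/s²
v = √(GM/r) = 108.671 m/s ≈ 108.7 m/s

Final answer: 108.7 m/s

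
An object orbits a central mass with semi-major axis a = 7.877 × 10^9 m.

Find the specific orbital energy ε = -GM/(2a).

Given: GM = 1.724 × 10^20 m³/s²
a = 7.877 × 10^9 m
GM = 1.724 × 10^20 m³/s²
2a = 1.5754 × 10^10 m
ε = −GM/(2a) = -1.09433 × 10^10 J/kg ≈ -10.94 GJ/kg

Final answer: -10.94 GJ/kg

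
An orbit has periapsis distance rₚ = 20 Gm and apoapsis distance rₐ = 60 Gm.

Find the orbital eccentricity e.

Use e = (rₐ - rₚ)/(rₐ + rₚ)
rₚ = 20 Gm = 2 × 10^10 m
rₐ = 60 Gm = 6 × 10^10 m
rₐ − rₚ = 4 × 10^10 m
rₐ + rₚ = 8 × 10^10 m
e = (rₐ − rₚ)/(rₐ + rₚ) = 0.5

Final answer: e = 0.5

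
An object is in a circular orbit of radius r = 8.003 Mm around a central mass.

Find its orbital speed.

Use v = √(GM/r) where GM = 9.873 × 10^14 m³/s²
r = 8.003 Mm = 8.003 × 10^6 m
GM = 9.873 × 10^14 m³/s²
GM/r = (9.873 × 10^14) / (8.003 × 10^6) = 1.23366 × 10^8 m²/s²
v = √(GM/r) = 11107 m/s ≈ 11.11 km/s

Final answer: 11.11 km/s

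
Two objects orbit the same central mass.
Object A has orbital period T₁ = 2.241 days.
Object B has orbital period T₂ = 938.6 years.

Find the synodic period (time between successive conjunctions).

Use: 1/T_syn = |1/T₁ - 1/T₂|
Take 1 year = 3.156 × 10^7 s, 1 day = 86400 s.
T₁ = 2.241 days = 193622 s
T₂ = 938.6 years = 2.96222 × 10^10 s
1/T₁ = 5.16469 × 10^-6 s⁻¹
1/T₂ = 3.37584 × 10^-11 s⁻¹
|1/T₁ − 1/T₂| = 5.16466 × 10^-6 s⁻¹
T_syn = 1 / |1/T₁ − 1/T₂| = 193624 s ≈ 2.241 days

Final answer: T_syn = 2.241 days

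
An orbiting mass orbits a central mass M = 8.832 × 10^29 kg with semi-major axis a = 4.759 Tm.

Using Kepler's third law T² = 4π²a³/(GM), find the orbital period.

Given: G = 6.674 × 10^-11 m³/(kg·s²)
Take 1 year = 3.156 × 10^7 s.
M = 8.832 × 10^29 kg
GM = G × M = 6.674 × 10^-11 × 8.832 × 10^29 = 5.89448 × 10^19 m³/s²
a = 4.759 Tm = 4.759 × 10^12 m
a³ = 1.07782 × 10^38 m³
T = 2π √(a³/GM) = 2π √((1.07782 × 10^38) / (5.89448 × 10^19)) = 2π × 1.35223 × 10^9 s
T = 8.49632 × 10^9 s ≈ 269.2 years

Final answer: 269.2 years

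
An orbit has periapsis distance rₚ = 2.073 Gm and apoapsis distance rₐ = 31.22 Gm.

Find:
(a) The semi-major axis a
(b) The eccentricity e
rₚ = 2.073 Gm = 2.073 × 10^9 m
rₐ = 31.22 Gm = 3.122 × 10^10 m
(a) a = (rₚ + rₐ)/2 = 1.66465 × 10^10 m ≈ 16.65 Gm
(b) e = (rₐ − rₚ)/(rₐ + rₚ) = (2.9147 × 10^10) / (3.3293 × 10^10) = 0.875469

Final answer:
(a) a = 16.65 Gm
(b) e = 0.8755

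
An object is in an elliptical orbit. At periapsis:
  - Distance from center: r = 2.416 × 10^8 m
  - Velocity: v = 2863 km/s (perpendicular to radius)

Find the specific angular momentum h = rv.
r = 2.416 × 10^8 m
v = 2863 km/s = 2.863 × 10^6 m/s
h = rv = 2.416 × 10^8 × 2.863 × 10^6 = 6.91701 × 10^14 m²/s ≈ 6.917 × 10^14 m²/s

Final answer: h = 6.917 × 10^14 m²/s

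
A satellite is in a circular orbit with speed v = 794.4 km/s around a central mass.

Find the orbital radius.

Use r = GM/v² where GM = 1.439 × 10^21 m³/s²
v = 794.4 km/s = 794400 m/s
GM = 1.439 × 10^21 m³/s²
v² = 6.31071 × 10^11 m²/s²
r = GM/v² = (1.439 × 10^21) / (6.31071 × 10^11) = 2.28025 × 10^9 m ≈ 2.28 × 10^9 m

Final answer: 2.28 × 10^9 m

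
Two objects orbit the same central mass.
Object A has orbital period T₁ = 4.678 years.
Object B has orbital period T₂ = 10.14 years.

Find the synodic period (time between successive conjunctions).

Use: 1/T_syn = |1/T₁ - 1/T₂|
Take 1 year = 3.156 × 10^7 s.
T₁ = 4.678 years = 1.47638 × 10^8 s
T₂ = 10.14 years = 3.20018 × 10^8 s
1/T₁ = 6.77334 × 10^-9 s⁻¹
1/T₂ = 3.12482 × 10^-9 s⁻¹
|1/T₁ − 1/T₂| = 3.64852 × 10^-9 s⁻¹
T_syn = 1 / |1/T₁ − 1/T₂| = 2.74084 × 10^8 s ≈ 8.685 years

Final answer: T_syn = 8.685 years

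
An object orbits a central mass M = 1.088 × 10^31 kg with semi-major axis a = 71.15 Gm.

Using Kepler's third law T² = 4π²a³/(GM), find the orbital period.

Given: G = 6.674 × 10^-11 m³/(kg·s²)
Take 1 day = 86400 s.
M = 1.088 × 10^31 kg
GM = G × M = 6.674 × 10^-11 × 1.088 × 10^31 = 7.26131 × 10^20 m³/s²
a = 71.15 Gm = 7.115 × 10^10 m
a³ = 3.60184 × 10^32 m³
T = 2π √(a³/GM) = 2π √((3.60184 × 10^32) / (7.26131 × 10^20)) = 2π × 704295 s
T = 4.42522 × 10^6 s ≈ 51.22 days

Final answer: 51.22 days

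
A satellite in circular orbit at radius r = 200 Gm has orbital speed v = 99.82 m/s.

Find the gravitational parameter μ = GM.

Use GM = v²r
r = 200 Gm = 2 × 10^11 m
v = 99.82 m/s
v² = 9964.03 m²/s²
GM = v²r = 9964.03 × 2 × 10^11 = 1.99281 × 10^15 m³/s²
GM ≈ 1.993 × 10^15 m³/s²

Final answer: GM = 1.993 × 10^15 m³/s²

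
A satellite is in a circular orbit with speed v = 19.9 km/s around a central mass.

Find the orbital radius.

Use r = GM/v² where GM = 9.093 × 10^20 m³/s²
v = 19.9 km/s = 19900 m/s
GM = 9.093 × 10^20 m³/s²
v² = 3.9601 × 10^8 m²/s²
r = GM/v² = (9.093 × 10^20) / (3.9601 × 10^8) = 2.29615 × 10^12 m ≈ 2.296 × 10^12 m

Final answer: 2.296 × 10^12 m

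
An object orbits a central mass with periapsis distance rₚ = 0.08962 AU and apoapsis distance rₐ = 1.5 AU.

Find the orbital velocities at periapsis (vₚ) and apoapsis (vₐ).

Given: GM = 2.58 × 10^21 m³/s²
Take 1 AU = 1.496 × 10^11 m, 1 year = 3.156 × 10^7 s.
rₚ = 0.08962 AU = 1.34072 × 10^10 m
rₐ = 1.5 AU = 2.244 × 10^11 m
GM = 2.58 × 10^21 m³/s²
a = (rₚ + rₐ)/2 = 1.18904 × 10^11 m
Vis-viva: v² = GM (2/r − 1/a)
vₚ² = 2.58 × 10^21 × (1.49174 × 10^-10 − 8.41018 × 10^-12) = 3.63171 × 10^11 m²/s²
vₚ = 602637 m/s ≈ 127.1 AU/year
vₐ² = 2.58 × 10^21 × (8.91266 × 10^-12 − 8.41018 × 10^-12) = 1.2964 × 10^9 m²/s²
vₐ = 36005.5 m/s ≈ 7.596 AU/year

Final answer: vₚ = 127.1 AU/year, vₐ = 7.596 AU/year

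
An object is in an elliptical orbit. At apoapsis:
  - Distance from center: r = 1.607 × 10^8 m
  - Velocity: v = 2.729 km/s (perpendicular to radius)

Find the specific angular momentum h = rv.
r = 1.607 × 10^8 m
v = 2.729 km/s = 2729 m/s
h = rv = 1.607 × 10^8 × 2729 = 4.3855 × 10^11 m²/s ≈ 4.386 × 10^11 m²/s

Final answer: h = 4.386 × 10^11 m²/s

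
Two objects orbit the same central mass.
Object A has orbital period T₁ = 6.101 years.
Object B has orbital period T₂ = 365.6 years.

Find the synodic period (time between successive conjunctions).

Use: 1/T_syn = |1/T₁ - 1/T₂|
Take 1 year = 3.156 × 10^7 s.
T₁ = 6.101 years = 1.92548 × 10^8 s
T₂ = 365.6 years = 1.15383 × 10^10 s
1/T₁ = 5.19352 × 10^-9 s⁻¹
1/T₂ = 8.66676 × 10^-11 s⁻¹
|1/T₁ − 1/T₂| = 5.10685 × 10^-9 s⁻¹
T_syn = 1 / |1/T₁ − 1/T₂| = 1.95815 × 10^8 s ≈ 6.205 years

Final answer: T_syn = 6.205 years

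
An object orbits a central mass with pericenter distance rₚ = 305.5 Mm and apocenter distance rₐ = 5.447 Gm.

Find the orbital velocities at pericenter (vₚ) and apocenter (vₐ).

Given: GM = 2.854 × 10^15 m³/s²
rₚ = 305.5 Mm = 3.055 × 10^8 m
rₐ = 5.447 Gm = 5.447 × 10^9 m
GM = 2.854 × 10^15 m³/s²
a = (rₚ + rₐ)/2 = 2.87625 × 10^9 m
Vis-viva: v² = GM (2/r − 1/a)
vₚ² = 2.854 × 10^15 × (6.54664 × 10^-9 − 3.47675 × 10^-10) = 1.76919 × 10^7 m²/s²
vₚ = 4206.17 m/s ≈ 4.206 km/s
vₐ² = 2.854 × 10^15 × (3.67175 × 10^-10 − 3.47675 × 10^-10) = 55652.1 m²/s²
vₐ = 235.907 m/s ≈ 235.9 m/s

Final answer: vₚ = 4.206 km/s, vₐ = 235.9 m/s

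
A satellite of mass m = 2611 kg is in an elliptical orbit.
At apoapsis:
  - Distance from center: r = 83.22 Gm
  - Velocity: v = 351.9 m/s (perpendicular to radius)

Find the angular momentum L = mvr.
r = 83.22 Gm = 8.322 × 10^10 m
v = 351.9 m/s
vr = 351.9 × 8.322 × 10^10 = 2.92851 × 10^13 m²/s
L = m × vr = 2611 × 2.92851 × 10^13 = 7.64634 × 10^16 kg·m²/s ≈ 7.646 × 10^16 kg·m²/s

Final answer: L = 7.646 × 10^16 kg·m²/s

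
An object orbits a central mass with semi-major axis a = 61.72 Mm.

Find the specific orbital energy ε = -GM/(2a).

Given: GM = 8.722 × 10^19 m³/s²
a = 61.72 Mm = 6.172 × 10^7 m
GM = 8.722 × 10^19 m³/s²
2a = 1.2344 × 10^8 m
ε = −GM/(2a) = -7.06578 × 10^11 J/kg ≈ -706.6 GJ/kg

Final answer: -706.6 GJ/kg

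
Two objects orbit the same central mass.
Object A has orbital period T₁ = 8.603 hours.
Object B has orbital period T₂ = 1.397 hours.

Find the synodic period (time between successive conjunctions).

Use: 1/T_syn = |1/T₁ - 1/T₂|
T₁ = 8.603 hours = 30970.8 s
T₂ = 1.397 hours = 5029.2 s
1/T₁ = 3.22885 × 10^-5 s⁻¹
1/T₂ = 0.000198839 s⁻¹
|1/T₁ − 1/T₂| = 0.00016655 s⁻¹
T_syn = 1 / |1/T₁ − 1/T₂| = 6004.19 s ≈ 1.668 hours

Final answer: T_syn = 1.668 hours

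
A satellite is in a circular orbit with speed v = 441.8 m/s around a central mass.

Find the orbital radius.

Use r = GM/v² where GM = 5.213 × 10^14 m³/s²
v = 441.8 m/s
GM = 5.213 × 10^14 m³/s²
v² = 195187 m²/s²
r = GM/v² = (5.213 × 10^14) / 195187 = 2.67077 × 10^9 m ≈ 2.671 Gm

Final answer: 2.671 Gm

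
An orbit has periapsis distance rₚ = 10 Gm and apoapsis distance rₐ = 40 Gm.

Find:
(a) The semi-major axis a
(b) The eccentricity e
rₚ = 10 Gm = 1 × 10^10 m
rₐ = 40 Gm = 4 × 10^10 m
(a) a = (rₚ + rₐ)/2 = 2.5 × 10^10 m ≈ 25 Gm
(b) e = (rₐ − rₚ)/(rₐ + rₚ) = (3 × 10^10) / (5 × 10^10) = 0.6

Final answer:
(a) a = 25 Gm
(b) e = 0.6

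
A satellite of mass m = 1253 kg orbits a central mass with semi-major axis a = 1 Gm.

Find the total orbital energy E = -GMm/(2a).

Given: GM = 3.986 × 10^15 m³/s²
a = 1 Gm = 1 × 10^9 m
GM = 3.986 × 10^15 m³/s²
2a = 2 × 10^9 m
GMm = 3.986 × 10^15 × 1253 = 4.99446 × 10^18 m³·kg/s²
E = −GMm/(2a) = -2.49723 × 10^9 J ≈ -2.497 GJ

Final answer: -2.497 GJ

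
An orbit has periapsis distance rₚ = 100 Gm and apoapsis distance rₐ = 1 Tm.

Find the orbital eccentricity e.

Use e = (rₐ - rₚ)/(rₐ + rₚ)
rₚ = 100 Gm = 1 × 10^11 m
rₐ = 1 Tm = 1 × 10^12 m
rₐ − rₚ = 9 × 10^11 m
rₐ + rₚ = 1.1 × 10^12 m
e = (rₐ − rₚ)/(rₐ + rₚ) = 0.818182

Final answer: e = 0.8182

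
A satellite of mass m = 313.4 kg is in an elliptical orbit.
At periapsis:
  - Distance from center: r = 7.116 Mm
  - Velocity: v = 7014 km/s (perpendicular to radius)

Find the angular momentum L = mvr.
r = 7.116 Mm = 7.116 × 10^6 m
v = 7014 km/s = 7.014 × 10^6 m/s
vr = 7.014 × 10^6 × 7.116 × 10^6 = 4.99116 × 10^13 m²/s
L = m × vr = 313.4 × 4.99116 × 10^13 = 1.56423 × 10^16 kg·m²/s ≈ 1.564 × 10^16 kg·m²/s

Final answer: L = 1.564 × 10^16 kg·m²/s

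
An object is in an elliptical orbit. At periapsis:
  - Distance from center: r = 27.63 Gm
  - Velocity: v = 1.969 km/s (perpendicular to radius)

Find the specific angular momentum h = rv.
r = 27.63 Gm = 2.763 × 10^10 m
v = 1.969 km/s = 1969 m/s
h = rv = 2.763 × 10^10 × 1969 = 5.44035 × 10^13 m²/s ≈ 5.44 × 10^13 m²/s

Final answer: h = 5.44 × 10^13 m²/s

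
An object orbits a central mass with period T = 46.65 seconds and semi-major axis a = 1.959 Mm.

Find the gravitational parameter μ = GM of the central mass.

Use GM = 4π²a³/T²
T = 46.65 seconds
a = 1.959 Mm = 1.959 × 10^6 m
a³ = 7.51802 × 10^18 m³
T² = 2176.22 s²
GM = 4π² × (7.51802 × 10^18) / 2176.22 = 1.36383 × 10^17 m³/s²
GM ≈ 1.364 × 10^17 m³/s²

Final answer: GM = 1.364 × 10^17 m³/s²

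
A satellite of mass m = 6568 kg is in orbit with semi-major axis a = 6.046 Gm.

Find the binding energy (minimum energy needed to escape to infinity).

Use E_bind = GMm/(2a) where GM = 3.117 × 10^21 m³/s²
a = 6.046 Gm = 6.046 × 10^9 m
GM = 3.117 × 10^21 m³/s²
m = 6568 kg
GMm = 3.117 × 10^21 × 6568 = 2.04725 × 10^25 m³·kg/s²
2a = 1.2092 × 10^10 m
E_bind = GMm/(2a) = 1.69306 × 10^15 J ≈ 1.693 PJ

Final answer: 1.693 PJ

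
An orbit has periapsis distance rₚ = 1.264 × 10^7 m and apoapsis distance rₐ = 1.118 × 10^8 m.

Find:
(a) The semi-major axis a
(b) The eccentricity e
rₚ = 1.264 × 10^7 m
rₐ = 1.118 × 10^8 m
(a) a = (rₚ + rₐ)/2 = 6.222 × 10^7 m ≈ 6.222 × 10^7 m
(b) e = (rₐ − rₚ)/(rₐ + rₚ) = (9.916 × 10^7) / (1.2444 × 10^8) = 0.79685

Final answer:
(a) a = 6.222 × 10^7 m
(b) e = 0.7968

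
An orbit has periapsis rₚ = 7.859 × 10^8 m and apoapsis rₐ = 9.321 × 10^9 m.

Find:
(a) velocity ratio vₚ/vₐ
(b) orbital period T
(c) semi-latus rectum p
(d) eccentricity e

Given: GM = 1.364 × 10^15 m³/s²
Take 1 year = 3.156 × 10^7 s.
rₚ = 7.859 × 10^8 m
rₐ = 9.321 × 10^9 m
GM = 1.364 × 10^15 m³/s²
a = (rₚ + rₐ)/2 = 5.05345 × 10^9 m
e = (rₐ − rₚ)/(rₐ + rₚ) = (8.5351 × 10^9) / (1.01069 × 10^10) = 0.844482
(a) vₚ/vₐ = rₐ/rₚ (angular momentum) = (9.321 × 10^9) / (7.859 × 10^8) = 11.8603 ≈ 11.86
(b) a³ = 1.29052 × 10^29 m³;  T = 2π √(a³/GM) = 2π × 9.72691 × 10^6 s = 6.1116 × 10^7 s ≈ 1.937 years
(c) 1 − e² = 0.286849;  p = a(1 − e²) = 5.05345 × 10^9 × 0.286849 = 1.44958 × 10^9 m ≈ 1.45 × 10^9 m
(d) e = 0.844482 ≈ 0.8445

Final answer:
(a) velocity ratio vₚ/vₐ = 11.86
(b) orbital period T = 1.937 years
(c) semi-latus rectum p = 1.45 × 10^9 m
(d) eccentricity e = 0.8445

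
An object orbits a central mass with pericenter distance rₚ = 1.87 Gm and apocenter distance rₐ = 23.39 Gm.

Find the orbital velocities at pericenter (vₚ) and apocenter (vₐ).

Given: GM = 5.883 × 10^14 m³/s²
rₚ = 1.87 Gm = 1.87 × 10^9 m
rₐ = 23.39 Gm = 2.339 × 10^10 m
GM = 5.883 × 10^14 m³/s²
a = (rₚ + rₐ)/2 = 1.263 × 10^10 m
Vis-viva: v² = GM (2/r − 1/a)
vₚ² = 5.883 × 10^14 × (1.06952 × 10^-9 − 7.91766 × 10^-11) = 582618 m²/s²
vₚ = 763.294 m/s ≈ 763.3 m/s
vₐ² = 5.883 × 10^14 × (8.55066 × 10^-11 − 7.91766 × 10^-11) = 3723.98 m²/s²
vₐ = 61.0244 m/s ≈ 61.02 m/s

Final answer: vₚ = 763.3 m/s, vₐ = 61.02 m/s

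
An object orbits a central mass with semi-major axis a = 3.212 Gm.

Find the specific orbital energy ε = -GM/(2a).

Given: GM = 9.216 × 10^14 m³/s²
a = 3.212 Gm = 3.212 × 10^9 m
GM = 9.216 × 10^14 m³/s²
2a = 6.424 × 10^9 m
ε = −GM/(2a) = -143462 J/kg ≈ -143.5 kJ/kg

Final answer: -143.5 kJ/kg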